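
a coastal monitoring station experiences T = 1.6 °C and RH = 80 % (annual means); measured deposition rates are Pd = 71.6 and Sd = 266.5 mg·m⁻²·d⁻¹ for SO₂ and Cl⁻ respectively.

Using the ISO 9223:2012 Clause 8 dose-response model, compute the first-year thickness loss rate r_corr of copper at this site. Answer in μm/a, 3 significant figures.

r_corr = 1.52 μm/a

copper: temperature factor f = +0.126·(-8.4) = -1.0584
  Pd branch = 0.0053·Pd^0.26·e^(0.059·RH+f) = 0.6263 μm/a
  Sd branch = 0.01025·Sd^0.27·e^(0.036·RH+0.049·T) = 0.8922 μm/a
  sum: 0.6263 + 0.8922 → r_corr = 1.519 μm/a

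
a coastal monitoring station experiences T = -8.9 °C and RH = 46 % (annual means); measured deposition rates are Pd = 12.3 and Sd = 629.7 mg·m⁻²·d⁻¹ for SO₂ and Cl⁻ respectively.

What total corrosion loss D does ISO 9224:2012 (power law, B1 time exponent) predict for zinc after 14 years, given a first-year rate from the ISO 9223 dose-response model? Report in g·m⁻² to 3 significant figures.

D(14) = 38.1 g·m⁻²

zinc: temperature factor f = +0.038·(-18.9) = -0.7182
  SO₂ term: 0.0129·12.3^0.44·exp(0.046·46-0.7182) = 0.1575
  Sd branch = 0.0175·Sd^0.57·e^(0.008·RH+0.085·T) = 0.4675 μm/a
  r_corr = 0.1575 + 0.4675 = 0.625 μm/a
Long-term exponent b (ISO 9224 Table 2, B1) = 0.813
  D(14) = 0.625 × 14^0.813 = 0.625 × 8.547 = 5.342 μm
  Mass loss = 5.342 μm × 7.14 g/cm³ = 38.14 g·m⁻²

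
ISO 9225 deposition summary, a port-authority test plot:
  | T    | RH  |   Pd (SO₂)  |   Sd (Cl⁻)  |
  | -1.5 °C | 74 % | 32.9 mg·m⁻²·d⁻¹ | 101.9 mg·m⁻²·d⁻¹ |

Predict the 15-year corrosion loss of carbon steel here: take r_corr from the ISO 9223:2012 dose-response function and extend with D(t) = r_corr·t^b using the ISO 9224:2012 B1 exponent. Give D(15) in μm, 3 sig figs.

carbon steel: f(T) = +0.150·(T−10) [T≤10 °C] = -1.7250
  SO₂ term: 1.77·32.9^0.52·exp(0.02·74-1.7250) = 8.521
  Cl⁻ term: 0.102·101.9^0.62·exp(0.033·74+0.04·-1.5) = 19.42
  r_corr = 8.521 + 19.42 = 27.94 μm/a
Power-law: D(15) = r_corr · 15^0.523
  D(15) = 27.94 × 15^0.523 = 27.94 × 4.122 = 115.2 μm

D(15) = 115 μm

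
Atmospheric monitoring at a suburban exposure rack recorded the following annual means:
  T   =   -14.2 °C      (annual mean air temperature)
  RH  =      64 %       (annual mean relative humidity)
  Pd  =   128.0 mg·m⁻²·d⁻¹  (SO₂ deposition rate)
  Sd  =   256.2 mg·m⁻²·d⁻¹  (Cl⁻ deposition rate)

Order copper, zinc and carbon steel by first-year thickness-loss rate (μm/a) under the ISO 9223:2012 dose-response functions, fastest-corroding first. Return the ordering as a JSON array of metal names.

copper: T≤10 °C ⇒ hinge +0.126·(-14.2−10) = -3.0492
  SO₂ term: 0.0053·128.0^0.26·exp(0.059·64-3.0492) = 0.03871
  Sd branch = 0.01025·Sd^0.27·e^(0.036·RH+0.049·T) = 0.2288 μm/a
  r_corr = 0.03871 + 0.2288 = 0.2675 μm/a
zinc: T≤10 °C ⇒ hinge +0.038·(-14.2−10) = -0.9196
  Pd branch = 0.0129·Pd^0.44·e^(0.046·RH+f) = 0.8259 μm/a
  Cl⁻ term: 0.0175·256.2^0.57·exp(0.008·64+0.085·-14.2) = 0.2061
  r_corr = 0.8259 + 0.2061 = 1.032 μm/a
carbon steel: f(T) = +0.150·(T−10) [T≤10 °C] = -3.6300
  SO₂ term: 1.77·128.0^0.52·exp(0.02·64-3.6300) = 2.104
  Cl⁻ term: 0.102·256.2^0.62·exp(0.033·64+0.04·-14.2) = 14.88
  r_corr = 2.104 + 14.88 = 16.98 μm/a
Ordering by μm/a: carbon steel (17) > zinc (1.03) > copper (0.268)

["carbon steel", "zinc", "copper"]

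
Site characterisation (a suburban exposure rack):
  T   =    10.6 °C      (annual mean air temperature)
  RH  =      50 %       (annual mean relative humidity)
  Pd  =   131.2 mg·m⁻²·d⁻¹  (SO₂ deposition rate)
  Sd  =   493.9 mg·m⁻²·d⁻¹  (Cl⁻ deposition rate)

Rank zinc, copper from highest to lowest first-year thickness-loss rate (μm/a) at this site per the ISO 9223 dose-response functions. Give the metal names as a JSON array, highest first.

["zinc", "copper"]

zinc: temperature factor f = -0.071·(0.6) = -0.0426
  SO₂ term: 0.0129·131.2^0.44·exp(0.046·50-0.0426) = 1.054
  Cl⁻ term: 0.0175·493.9^0.57·exp(0.008·50+0.085·10.6) = 2.205
  sum: 1.054 + 2.205 → r_corr = 3.259 μm/a
copper: f(T) = -0.080·(T−10) [T>10 °C] = -0.0480
  Pd branch = 0.0053·Pd^0.26·e^(0.059·RH+f) = 0.343 μm/a
  Cl⁻ term: 0.01025·493.9^0.27·exp(0.036·50+0.049·10.6) = 0.5563
  sum: 0.343 + 0.5563 → r_corr = 0.8993 μm/a
Ordering by μm/a: zinc (3.26) > copper (0.899)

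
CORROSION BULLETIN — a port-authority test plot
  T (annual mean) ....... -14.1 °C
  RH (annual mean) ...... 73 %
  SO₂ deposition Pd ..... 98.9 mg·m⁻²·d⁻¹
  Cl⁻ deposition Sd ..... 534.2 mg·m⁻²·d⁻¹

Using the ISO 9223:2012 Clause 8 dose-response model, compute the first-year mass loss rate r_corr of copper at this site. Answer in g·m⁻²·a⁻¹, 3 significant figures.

r_corr = 4.03 g·m⁻²·a⁻¹

copper: f(T) = +0.126·(T−10) [T≤10 °C] = -3.0366
  SO₂ term: 0.0053·98.9^0.26·exp(0.059·73-3.0366) = 0.06234
  Sd branch = 0.01025·Sd^0.27·e^(0.036·RH+0.049·T) = 0.3877 μm/a
  r_corr = 0.06234 + 0.3877 = 0.45 μm/a
Convert to mass loss: 0.45 μm/a × 8.96 g/cm³ = 4.032 g·m⁻²·a⁻¹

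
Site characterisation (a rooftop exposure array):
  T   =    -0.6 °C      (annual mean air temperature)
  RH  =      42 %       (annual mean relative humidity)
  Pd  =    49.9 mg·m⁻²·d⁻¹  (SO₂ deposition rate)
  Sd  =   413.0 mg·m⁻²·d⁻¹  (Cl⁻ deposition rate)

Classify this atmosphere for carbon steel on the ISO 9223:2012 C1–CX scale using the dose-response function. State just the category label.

carbon steel: temperature factor f = +0.150·(-10.6) = -1.5900
  SO₂ term: 1.77·49.9^0.52·exp(0.02·42-1.5900) = 6.387
  Sd branch = 0.102·Sd^0.62·e^(0.033·RH+0.04·T) = 16.67 μm/a
  r_corr = 6.387 + 16.67 = 23.06 μm/a
Category bounds: 1.3…25 μm/a bracket r_corr ⇒ C2

C2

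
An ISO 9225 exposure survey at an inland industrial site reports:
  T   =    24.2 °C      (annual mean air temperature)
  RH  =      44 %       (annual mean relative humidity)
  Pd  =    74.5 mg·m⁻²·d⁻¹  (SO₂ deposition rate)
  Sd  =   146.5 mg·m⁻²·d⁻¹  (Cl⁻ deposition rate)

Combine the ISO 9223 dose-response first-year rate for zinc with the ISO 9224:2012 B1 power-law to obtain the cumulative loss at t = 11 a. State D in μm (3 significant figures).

D(11) = 25.1 μm

zinc: T>10 °C ⇒ hinge -0.071·(24.2−10) = -1.0082
  Pd branch = 0.0129·Pd^0.44·e^(0.046·RH+f) = 0.2374 μm/a
  Sd branch = 0.0175·Sd^0.57·e^(0.008·RH+0.085·T) = 3.34 μm/a
  r_corr = 0.2374 + 3.34 = 3.578 μm/a
Power-law: D(11) = r_corr · 11^0.813
  D(11) = 3.578 × 11^0.813 = 3.578 × 7.025 = 25.13 μm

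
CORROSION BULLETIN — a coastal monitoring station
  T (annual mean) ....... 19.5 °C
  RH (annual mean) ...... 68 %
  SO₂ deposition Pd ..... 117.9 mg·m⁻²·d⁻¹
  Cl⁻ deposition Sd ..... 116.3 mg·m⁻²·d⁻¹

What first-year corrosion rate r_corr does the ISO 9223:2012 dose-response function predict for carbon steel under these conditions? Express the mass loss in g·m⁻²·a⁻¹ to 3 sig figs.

r_corr = 702 g·m⁻²·a⁻¹

carbon steel: temperature factor f = -0.054·(9.5) = -0.5130
  sulphur-dioxide contribution → 49.32 μm/a
  chloride contribution → 40.05 μm/a
  total first-year rate 89.36 μm/a
Convert to mass loss: 89.36 μm/a × 7.85 g/cm³ = 701.5 g·m⁻²·a⁻¹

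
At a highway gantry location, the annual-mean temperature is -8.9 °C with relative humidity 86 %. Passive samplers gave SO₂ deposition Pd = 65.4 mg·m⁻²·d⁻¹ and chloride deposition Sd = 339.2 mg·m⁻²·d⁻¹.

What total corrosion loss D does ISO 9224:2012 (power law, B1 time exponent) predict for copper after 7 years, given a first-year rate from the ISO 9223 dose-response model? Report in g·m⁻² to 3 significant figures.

copper: temperature factor f = +0.126·(-18.9) = -2.3814
  Pd branch = 0.0053·Pd^0.26·e^(0.059·RH+f) = 0.2321 μm/a
  Cl⁻ term: 0.01025·339.2^0.27·exp(0.036·86+0.049·-8.9) = 0.7065
  sum: 0.2321 + 0.7065 → r_corr = 0.9386 μm/a
Power-law: D(7) = r_corr · 7^0.667
  D(7) = 0.9386 × 7^0.667 = 0.9386 × 3.662 = 3.437 μm
  Mass loss = 3.437 μm × 8.96 g/cm³ = 30.8 g·m⁻²

D(7) = 30.8 g·m⁻²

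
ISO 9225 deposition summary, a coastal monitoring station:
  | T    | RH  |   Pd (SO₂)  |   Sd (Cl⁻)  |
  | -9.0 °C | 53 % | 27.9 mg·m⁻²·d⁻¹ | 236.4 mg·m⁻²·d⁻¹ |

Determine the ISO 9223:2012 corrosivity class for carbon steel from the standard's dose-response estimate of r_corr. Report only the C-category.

C2

carbon steel: f(T) = +0.150·(T−10) [T≤10 °C] = -2.8500
  SO₂ term: 1.77·27.9^0.52·exp(0.02·53-2.8500) = 1.668
  Sd branch = 0.102·Sd^0.62·e^(0.033·RH+0.04·T) = 12.12 μm/a
  sum: 1.668 + 12.12 → r_corr = 13.79 μm/a
Category bounds: 1.3…25 μm/a bracket r_corr ⇒ C2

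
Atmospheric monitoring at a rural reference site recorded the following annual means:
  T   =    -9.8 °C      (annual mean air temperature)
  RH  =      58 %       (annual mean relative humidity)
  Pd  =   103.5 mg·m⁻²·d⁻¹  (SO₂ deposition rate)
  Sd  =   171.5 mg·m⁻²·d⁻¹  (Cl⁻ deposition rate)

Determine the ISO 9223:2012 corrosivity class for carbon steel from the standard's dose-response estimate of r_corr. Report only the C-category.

C2

carbon steel: f(T) = +0.150·(T−10) [T≤10 °C] = -2.9700
  SO₂ term: 1.77·103.5^0.52·exp(0.02·58-2.9700) = 3.233
  Sd branch = 0.102·Sd^0.62·e^(0.033·RH+0.04·T) = 11.35 μm/a
  sum: 3.233 + 11.35 → r_corr = 14.58 μm/a
14.6 μm/a falls in (1.3, 25] for carbon steel → category C2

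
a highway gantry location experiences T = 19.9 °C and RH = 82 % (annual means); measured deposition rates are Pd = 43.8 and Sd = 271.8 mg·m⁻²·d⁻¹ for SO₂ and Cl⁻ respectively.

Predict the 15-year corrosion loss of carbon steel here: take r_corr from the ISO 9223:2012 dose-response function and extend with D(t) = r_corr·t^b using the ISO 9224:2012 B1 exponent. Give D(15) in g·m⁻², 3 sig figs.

D(15) = 4.77e+03 g·m⁻²

carbon steel: temperature factor f = -0.054·(9.9) = -0.5346
  SO₂ term: 1.77·43.8^0.52·exp(0.02·82-0.5346) = 38.16
  Cl⁻ term: 0.102·271.8^0.62·exp(0.033·82+0.04·19.9) = 109.3
  sum: 38.16 + 109.3 → r_corr = 147.5 μm/a
ISO 9224: D(t) = r_corr · t^b with b = 0.523 (carbon steel, B1)
  D(15) = 147.5 × 15^0.523 = 147.5 × 4.122 = 607.9 μm
  Mass loss = 607.9 μm × 7.85 g/cm³ = 4772 g·m⁻²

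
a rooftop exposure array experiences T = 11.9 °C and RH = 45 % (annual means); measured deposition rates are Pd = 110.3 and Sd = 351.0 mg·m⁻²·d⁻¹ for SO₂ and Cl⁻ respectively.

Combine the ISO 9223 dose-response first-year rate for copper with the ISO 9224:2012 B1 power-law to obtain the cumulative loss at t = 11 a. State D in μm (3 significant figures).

copper: T>10 °C ⇒ hinge -0.080·(11.9−10) = -0.1520
  sulphur-dioxide contribution → 0.22 μm/a
  chloride contribution → 0.4516 μm/a
  total first-year rate 0.6716 μm/a
Power-law: D(11) = r_corr · 11^0.667
  D(11) = 0.6716 × 11^0.667 = 0.6716 × 4.95 = 3.324 μm

D(11) = 3.32 μm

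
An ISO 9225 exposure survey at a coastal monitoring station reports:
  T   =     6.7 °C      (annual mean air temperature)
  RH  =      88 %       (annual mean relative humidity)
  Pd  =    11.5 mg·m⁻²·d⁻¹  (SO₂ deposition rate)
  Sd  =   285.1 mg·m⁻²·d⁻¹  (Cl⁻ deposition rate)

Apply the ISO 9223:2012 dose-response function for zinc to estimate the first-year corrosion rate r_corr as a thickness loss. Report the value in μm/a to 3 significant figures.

zinc: f(T) = +0.038·(T−10) [T≤10 °C] = -0.1254
  SO₂ term: 0.0129·11.5^0.44·exp(0.046·88-0.1254) = 1.909
  Cl⁻ term: 0.0175·285.1^0.57·exp(0.008·88+0.085·6.7) = 1.568
  sum: 1.909 + 1.568 → r_corr = 3.478 μm/a

r_corr = 3.48 μm/a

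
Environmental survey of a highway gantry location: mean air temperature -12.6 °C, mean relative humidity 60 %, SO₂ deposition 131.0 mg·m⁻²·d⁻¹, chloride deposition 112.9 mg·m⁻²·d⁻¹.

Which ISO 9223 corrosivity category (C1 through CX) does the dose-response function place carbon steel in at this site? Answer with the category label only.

carbon steel: T≤10 °C ⇒ hinge +0.150·(-12.6−10) = -3.3900
  SO₂ term: 1.77·131.0^0.52·exp(0.02·60-3.3900) = 2.499
  Sd branch = 0.102·Sd^0.62·e^(0.033·RH+0.04·T) = 8.362 μm/a
  r_corr = 2.499 + 8.362 = 10.86 μm/a
10.9 μm/a falls in (1.3, 25] for carbon steel → category C2

C2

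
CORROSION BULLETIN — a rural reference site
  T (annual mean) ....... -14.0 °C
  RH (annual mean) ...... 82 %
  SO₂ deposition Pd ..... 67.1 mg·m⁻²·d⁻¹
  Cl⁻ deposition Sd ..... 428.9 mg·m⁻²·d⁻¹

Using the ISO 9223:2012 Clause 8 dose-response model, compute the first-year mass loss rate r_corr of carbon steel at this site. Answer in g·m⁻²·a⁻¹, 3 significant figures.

r_corr = 311 g·m⁻²·a⁻¹

carbon steel: temperature factor f = +0.150·(-24.0) = -3.6000
  sulphur-dioxide contribution → 2.222 μm/a
  chloride contribution → 37.38 μm/a
  total first-year rate 39.6 μm/a
Convert to mass loss: 39.6 μm/a × 7.85 g/cm³ = 310.9 g·m⁻²·a⁻¹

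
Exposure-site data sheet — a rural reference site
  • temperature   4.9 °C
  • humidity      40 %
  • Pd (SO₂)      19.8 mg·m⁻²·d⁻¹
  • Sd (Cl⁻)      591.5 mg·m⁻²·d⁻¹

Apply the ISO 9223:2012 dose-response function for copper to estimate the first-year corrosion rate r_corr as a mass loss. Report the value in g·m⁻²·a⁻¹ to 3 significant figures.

copper: T≤10 °C ⇒ hinge +0.126·(4.9−10) = -0.6426
  sulphur-dioxide contribution → 0.06416 μm/a
  chloride contribution → 0.3082 μm/a
  ⇒ r_corr(copper) = 0.3723 μm/a
Convert to mass loss: 0.3723 μm/a × 8.96 g/cm³ = 3.336 g·m⁻²·a⁻¹

r_corr = 3.34 g·m⁻²·a⁻¹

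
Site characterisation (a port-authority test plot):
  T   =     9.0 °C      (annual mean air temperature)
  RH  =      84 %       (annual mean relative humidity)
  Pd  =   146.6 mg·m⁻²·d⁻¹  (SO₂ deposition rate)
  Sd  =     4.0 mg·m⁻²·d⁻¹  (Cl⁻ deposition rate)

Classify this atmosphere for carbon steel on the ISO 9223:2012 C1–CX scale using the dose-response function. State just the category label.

carbon steel: f(T) = +0.150·(T−10) [T≤10 °C] = -0.1500
  SO₂ term: 1.77·146.6^0.52·exp(0.02·84-0.1500) = 109.4
  Cl⁻ term: 0.102·4.0^0.62·exp(0.033·84+0.04·9.0) = 5.522
  sum: 109.4 + 5.522 → r_corr = 114.9 μm/a
ISO 9223 Table 2 (carbon steel): 80 < 115 ≤ 200 μm/a ⇒ C5

C5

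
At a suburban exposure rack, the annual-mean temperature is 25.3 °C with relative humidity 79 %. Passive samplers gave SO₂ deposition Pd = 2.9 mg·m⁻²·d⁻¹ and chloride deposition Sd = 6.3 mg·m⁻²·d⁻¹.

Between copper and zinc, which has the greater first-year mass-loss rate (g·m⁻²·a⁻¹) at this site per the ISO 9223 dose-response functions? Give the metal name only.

copper: temperature factor f = -0.080·(15.3) = -1.2240
  sulphur-dioxide contribution → 0.2174 μm/a
  chloride contribution → 1 μm/a
  total first-year rate 1.218 μm/a
  mass loss = 1.218 μm/a × 8.96 g/cm³ = 10.91 g·m⁻²·a⁻¹
zinc: T>10 °C ⇒ hinge -0.071·(25.3−10) = -1.0863
  sulphur-dioxide contribution → 0.2633 μm/a
  chloride contribution → 0.8074 μm/a
  ⇒ r_corr(zinc) = 1.071 μm/a
  mass loss = 1.071 μm/a × 7.14 g/cm³ = 7.645 g·m⁻²·a⁻¹
Ordering by g·m⁻²·a⁻¹: copper (10.9) > zinc (7.64)

copper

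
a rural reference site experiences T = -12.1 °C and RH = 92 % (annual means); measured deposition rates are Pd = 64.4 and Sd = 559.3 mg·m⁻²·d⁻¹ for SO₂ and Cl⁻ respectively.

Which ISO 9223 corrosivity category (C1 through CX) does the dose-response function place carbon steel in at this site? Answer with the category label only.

C4

carbon steel: f(T) = +0.150·(T−10) [T≤10 °C] = -3.3150
  Pd branch = 1.77·Pd^0.52·e^(0.02·RH+f) = 3.532 μm/a
  Sd branch = 0.102·Sd^0.62·e^(0.033·RH+0.04·T) = 66.14 μm/a
  r_corr = 3.532 + 66.14 = 69.67 μm/a
ISO 9223 Table 2 (carbon steel): 50 < 69.7 ≤ 80 μm/a ⇒ C4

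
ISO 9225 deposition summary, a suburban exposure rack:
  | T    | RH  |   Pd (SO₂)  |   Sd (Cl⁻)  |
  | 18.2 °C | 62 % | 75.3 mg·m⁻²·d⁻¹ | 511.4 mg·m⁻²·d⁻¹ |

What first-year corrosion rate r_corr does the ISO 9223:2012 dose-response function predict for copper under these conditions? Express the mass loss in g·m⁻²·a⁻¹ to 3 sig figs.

r_corr = 14.2 g·m⁻²·a⁻¹

copper: temperature factor f = -0.080·(8.2) = -0.6560
  SO₂ term: 0.0053·75.3^0.26·exp(0.059·62-0.6560) = 0.3281
  Cl⁻ term: 0.01025·511.4^0.27·exp(0.036·62+0.049·18.2) = 1.255
  sum: 0.3281 + 1.255 → r_corr = 1.583 μm/a
Convert to mass loss: 1.583 μm/a × 8.96 g/cm³ = 14.19 g·m⁻²·a⁻¹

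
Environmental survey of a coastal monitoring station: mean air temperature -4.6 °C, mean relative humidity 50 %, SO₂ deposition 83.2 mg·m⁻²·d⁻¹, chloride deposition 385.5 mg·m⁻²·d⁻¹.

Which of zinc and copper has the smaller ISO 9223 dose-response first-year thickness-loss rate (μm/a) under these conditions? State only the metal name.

copper

zinc: T≤10 °C ⇒ hinge +0.038·(-4.6−10) = -0.5548
  sulphur-dioxide contribution → 0.5169 μm/a
  chloride contribution → 0.526 μm/a
  total first-year rate 1.043 μm/a
copper: T≤10 °C ⇒ hinge +0.126·(-4.6−10) = -1.8396
  sulphur-dioxide contribution → 0.05079 μm/a
  chloride contribution → 0.2471 μm/a
  total first-year rate 0.2978 μm/a
Ordering by μm/a: zinc (1.04) > copper (0.298)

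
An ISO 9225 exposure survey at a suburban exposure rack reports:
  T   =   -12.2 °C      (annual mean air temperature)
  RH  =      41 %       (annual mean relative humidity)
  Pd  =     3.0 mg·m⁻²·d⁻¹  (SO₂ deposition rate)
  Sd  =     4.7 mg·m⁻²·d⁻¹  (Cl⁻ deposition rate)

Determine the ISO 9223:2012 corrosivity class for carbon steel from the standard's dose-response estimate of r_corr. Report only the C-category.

C1

carbon steel: f(T) = +0.150·(T−10) [T≤10 °C] = -3.3300
  SO₂ term: 1.77·3.0^0.52·exp(0.02·41-3.3300) = 0.2547
  Sd branch = 0.102·Sd^0.62·e^(0.033·RH+0.04·T) = 0.6324 μm/a
  r_corr = 0.2547 + 0.6324 = 0.887 μm/a
Category bounds: 0…1.3 μm/a bracket r_corr ⇒ C1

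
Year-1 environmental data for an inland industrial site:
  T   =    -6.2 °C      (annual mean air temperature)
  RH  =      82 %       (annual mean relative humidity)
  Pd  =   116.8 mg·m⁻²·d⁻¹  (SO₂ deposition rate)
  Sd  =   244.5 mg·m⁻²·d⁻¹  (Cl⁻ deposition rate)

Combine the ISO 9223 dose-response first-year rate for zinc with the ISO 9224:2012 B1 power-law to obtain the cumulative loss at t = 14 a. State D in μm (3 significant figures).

zinc: temperature factor f = +0.038·(-16.2) = -0.6156
  SO₂ term: 0.0129·116.8^0.44·exp(0.046·82-0.6156) = 2.461
  Sd branch = 0.0175·Sd^0.57·e^(0.008·RH+0.085·T) = 0.4575 μm/a
  r_corr = 2.461 + 0.4575 = 2.918 μm/a
Long-term exponent b (ISO 9224 Table 2, B1) = 0.813
  D(14) = 2.918 × 14^0.813 = 2.918 × 8.547 = 24.94 μm

D(14) = 24.9 μm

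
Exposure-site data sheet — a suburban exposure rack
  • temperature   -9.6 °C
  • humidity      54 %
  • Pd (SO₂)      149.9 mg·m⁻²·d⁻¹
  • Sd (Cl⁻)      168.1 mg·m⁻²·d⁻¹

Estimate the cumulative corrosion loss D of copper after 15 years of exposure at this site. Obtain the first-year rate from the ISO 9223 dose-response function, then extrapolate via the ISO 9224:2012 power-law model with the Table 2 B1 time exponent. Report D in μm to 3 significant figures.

D(15) = 1.33 μm

copper: f(T) = +0.126·(T−10) [T≤10 °C] = -2.4696
  SO₂ term: 0.0053·149.9^0.26·exp(0.059·54-2.4696) = 0.03991
  Cl⁻ term: 0.01025·168.1^0.27·exp(0.036·54+0.049·-9.6) = 0.1785
  r_corr = 0.03991 + 0.1785 = 0.2184 μm/a
Long-term exponent b (ISO 9224 Table 2, B1) = 0.667
  D(15) = 0.2184 × 15^0.667 = 0.2184 × 6.088 = 1.33 μm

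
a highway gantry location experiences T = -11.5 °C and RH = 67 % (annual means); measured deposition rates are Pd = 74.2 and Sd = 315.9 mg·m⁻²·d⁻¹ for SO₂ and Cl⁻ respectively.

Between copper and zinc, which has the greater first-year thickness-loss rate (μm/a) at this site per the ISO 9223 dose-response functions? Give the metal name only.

copper: T≤10 °C ⇒ hinge +0.126·(-11.5−10) = -2.7090
  sulphur-dioxide contribution → 0.05634 μm/a
  chloride contribution → 0.3079 μm/a
  ⇒ r_corr(copper) = 0.3642 μm/a
zinc: T≤10 °C ⇒ hinge +0.038·(-11.5−10) = -0.8170
  sulphur-dioxide contribution → 0.8265 μm/a
  chloride contribution → 0.2993 μm/a
  ⇒ r_corr(zinc) = 1.126 μm/a
Ordering by μm/a: zinc (1.13) > copper (0.364)

zinc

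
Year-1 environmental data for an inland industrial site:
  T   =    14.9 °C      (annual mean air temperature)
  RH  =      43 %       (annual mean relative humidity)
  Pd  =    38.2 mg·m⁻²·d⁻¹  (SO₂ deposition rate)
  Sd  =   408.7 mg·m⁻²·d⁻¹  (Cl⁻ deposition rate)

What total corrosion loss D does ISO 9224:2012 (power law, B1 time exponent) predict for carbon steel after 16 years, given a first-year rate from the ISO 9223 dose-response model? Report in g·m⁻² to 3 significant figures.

carbon steel: f(T) = -0.054·(T−10) [T>10 °C] = -0.2646
  sulphur-dioxide contribution → 21.34 μm/a
  chloride contribution → 31.83 μm/a
  total first-year rate 53.17 μm/a
Long-term exponent b (ISO 9224 Table 2, B1) = 0.523
  D(16) = 53.17 × 16^0.523 = 53.17 × 4.263 = 226.7 μm
  Mass loss = 226.7 μm × 7.85 g/cm³ = 1779 g·m⁻²

D(16) = 1.78e+03 g·m⁻²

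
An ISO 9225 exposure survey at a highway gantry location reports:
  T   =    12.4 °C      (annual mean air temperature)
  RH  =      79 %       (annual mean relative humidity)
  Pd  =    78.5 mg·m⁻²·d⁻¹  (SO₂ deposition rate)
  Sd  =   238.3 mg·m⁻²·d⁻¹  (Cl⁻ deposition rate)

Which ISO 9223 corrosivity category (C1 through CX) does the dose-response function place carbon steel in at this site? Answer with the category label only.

carbon steel: f(T) = -0.054·(T−10) [T>10 °C] = -0.1296
  Pd branch = 1.77·Pd^0.52·e^(0.02·RH+f) = 72.98 μm/a
  Sd branch = 0.102·Sd^0.62·e^(0.033·RH+0.04·T) = 67.61 μm/a
  sum: 72.98 + 67.61 → r_corr = 140.6 μm/a
ISO 9223 Table 2 (carbon steel): 80 < 141 ≤ 200 μm/a ⇒ C5

C5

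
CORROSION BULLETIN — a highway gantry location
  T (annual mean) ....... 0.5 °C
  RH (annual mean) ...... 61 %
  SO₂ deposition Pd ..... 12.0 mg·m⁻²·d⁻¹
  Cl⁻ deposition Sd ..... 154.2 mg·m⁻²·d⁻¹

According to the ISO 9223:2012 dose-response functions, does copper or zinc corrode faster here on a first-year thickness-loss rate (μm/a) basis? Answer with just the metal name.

zinc

copper: T≤10 °C ⇒ hinge +0.126·(0.5−10) = -1.1970
  SO₂ term: 0.0053·12.0^0.26·exp(0.059·61-1.1970) = 0.1117
  Cl⁻ term: 0.01025·154.2^0.27·exp(0.036·61+0.049·0.5) = 0.368
  r_corr = 0.1117 + 0.368 = 0.4797 μm/a
zinc: f(T) = +0.038·(T−10) [T≤10 °C] = -0.3610
  Pd branch = 0.0129·Pd^0.44·e^(0.046·RH+f) = 0.4439 μm/a
  Sd branch = 0.0175·Sd^0.57·e^(0.008·RH+0.085·T) = 0.5256 μm/a
  r_corr = 0.4439 + 0.5256 = 0.9695 μm/a
Ordering by μm/a: zinc (0.969) > copper (0.48)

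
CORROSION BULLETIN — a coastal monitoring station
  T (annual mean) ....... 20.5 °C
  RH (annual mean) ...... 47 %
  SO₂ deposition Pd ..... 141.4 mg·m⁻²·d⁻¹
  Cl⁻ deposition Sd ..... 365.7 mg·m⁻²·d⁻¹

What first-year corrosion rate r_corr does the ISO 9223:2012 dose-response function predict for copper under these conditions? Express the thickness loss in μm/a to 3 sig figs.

copper: T>10 °C ⇒ hinge -0.080·(20.5−10) = -0.8400
  sulphur-dioxide contribution → 0.1327 μm/a
  chloride contribution → 0.7479 μm/a
  ⇒ r_corr(copper) = 0.8806 μm/a

r_corr = 0.881 μm/a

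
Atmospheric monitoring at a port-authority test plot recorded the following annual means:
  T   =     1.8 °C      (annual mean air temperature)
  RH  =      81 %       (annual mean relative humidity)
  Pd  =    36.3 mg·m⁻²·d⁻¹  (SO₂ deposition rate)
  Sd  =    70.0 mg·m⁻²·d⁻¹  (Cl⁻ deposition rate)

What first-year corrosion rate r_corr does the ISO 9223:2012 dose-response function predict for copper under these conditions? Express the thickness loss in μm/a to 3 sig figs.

r_corr = 1.22 μm/a

copper: temperature factor f = +0.126·(-8.2) = -1.0332
  Pd branch = 0.0053·Pd^0.26·e^(0.059·RH+f) = 0.571 μm/a
  Cl⁻ term: 0.01025·70.0^0.27·exp(0.036·81+0.049·1.8) = 0.651
  sum: 0.571 + 0.651 → r_corr = 1.222 μm/a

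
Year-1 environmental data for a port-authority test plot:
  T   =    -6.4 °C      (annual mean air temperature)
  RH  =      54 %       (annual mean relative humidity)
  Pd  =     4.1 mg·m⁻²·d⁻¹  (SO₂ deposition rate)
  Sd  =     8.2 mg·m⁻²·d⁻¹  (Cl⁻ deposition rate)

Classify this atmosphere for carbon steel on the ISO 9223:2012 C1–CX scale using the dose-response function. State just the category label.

carbon steel: T≤10 °C ⇒ hinge +0.150·(-6.4−10) = -2.4600
  Pd branch = 1.77·Pd^0.52·e^(0.02·RH+f) = 0.9275 μm/a
  Cl⁻ term: 0.102·8.2^0.62·exp(0.033·54+0.04·-6.4) = 1.729
  sum: 0.9275 + 1.729 → r_corr = 2.657 μm/a
ISO 9223 Table 2 (carbon steel): 1.3 < 2.66 ≤ 25 μm/a ⇒ C2

C2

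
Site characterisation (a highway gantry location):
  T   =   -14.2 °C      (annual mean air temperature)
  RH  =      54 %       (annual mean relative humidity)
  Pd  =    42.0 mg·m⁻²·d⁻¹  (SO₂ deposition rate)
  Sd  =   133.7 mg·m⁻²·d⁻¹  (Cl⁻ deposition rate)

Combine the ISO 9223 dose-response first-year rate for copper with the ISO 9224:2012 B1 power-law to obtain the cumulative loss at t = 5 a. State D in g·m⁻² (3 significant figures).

D(5) = 3.93 g·m⁻²

copper: f(T) = +0.126·(T−10) [T≤10 °C] = -3.0492
  sulphur-dioxide contribution → 0.01606 μm/a
  chloride contribution → 0.1339 μm/a
  total first-year rate 0.15 μm/a
Power-law: D(5) = r_corr · 5^0.667
  D(5) = 0.15 × 5^0.667 = 0.15 × 2.926 = 0.4388 μm
  Mass loss = 0.4388 μm × 8.96 g/cm³ = 3.932 g·m⁻²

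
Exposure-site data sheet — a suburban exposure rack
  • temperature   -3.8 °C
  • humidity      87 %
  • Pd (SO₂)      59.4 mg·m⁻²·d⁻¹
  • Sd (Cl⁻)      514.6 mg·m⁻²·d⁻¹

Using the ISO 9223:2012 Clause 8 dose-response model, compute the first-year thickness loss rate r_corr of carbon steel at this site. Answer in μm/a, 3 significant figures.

carbon steel: f(T) = +0.150·(T−10) [T≤10 °C] = -2.0700
  Pd branch = 1.77·Pd^0.52·e^(0.02·RH+f) = 10.64 μm/a
  Cl⁻ term: 0.102·514.6^0.62·exp(0.033·87+0.04·-3.8) = 74.23
  sum: 10.64 + 74.23 → r_corr = 84.87 μm/a

r_corr = 84.9 μm/a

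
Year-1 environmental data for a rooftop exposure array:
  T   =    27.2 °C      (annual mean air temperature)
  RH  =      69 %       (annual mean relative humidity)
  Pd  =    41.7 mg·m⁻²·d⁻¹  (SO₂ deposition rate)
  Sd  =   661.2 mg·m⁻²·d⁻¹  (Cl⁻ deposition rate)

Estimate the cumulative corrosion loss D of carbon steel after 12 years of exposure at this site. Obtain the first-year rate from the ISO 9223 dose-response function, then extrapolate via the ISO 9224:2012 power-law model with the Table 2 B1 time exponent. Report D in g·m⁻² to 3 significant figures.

carbon steel: temperature factor f = -0.054·(17.2) = -0.9288
  Pd branch = 1.77·Pd^0.52·e^(0.02·RH+f) = 19.34 μm/a
  Cl⁻ term: 0.102·661.2^0.62·exp(0.033·69+0.04·27.2) = 165.4
  r_corr = 19.34 + 165.4 = 184.8 μm/a
Power-law: D(12) = r_corr · 12^0.523
  D(12) = 184.8 × 12^0.523 = 184.8 × 3.668 = 677.7 μm
  Mass loss = 677.7 μm × 7.85 g/cm³ = 5320 g·m⁻²

D(12) = 5.32e+03 g·m⁻²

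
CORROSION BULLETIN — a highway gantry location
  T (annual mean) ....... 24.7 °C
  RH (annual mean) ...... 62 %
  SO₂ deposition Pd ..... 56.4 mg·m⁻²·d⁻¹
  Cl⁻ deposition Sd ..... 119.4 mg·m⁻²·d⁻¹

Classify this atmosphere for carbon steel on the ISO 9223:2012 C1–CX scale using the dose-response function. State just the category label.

carbon steel: f(T) = -0.054·(T−10) [T>10 °C] = -0.7938
  sulphur-dioxide contribution → 22.51 μm/a
  chloride contribution → 41.11 μm/a
  ⇒ r_corr(carbon steel) = 63.63 μm/a
Category bounds: 50…80 μm/a bracket r_corr ⇒ C4

C4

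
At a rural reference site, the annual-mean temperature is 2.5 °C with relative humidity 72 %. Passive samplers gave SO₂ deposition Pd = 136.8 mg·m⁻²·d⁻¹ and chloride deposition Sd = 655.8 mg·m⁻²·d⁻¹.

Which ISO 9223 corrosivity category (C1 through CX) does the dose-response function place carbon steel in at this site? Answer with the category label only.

carbon steel: f(T) = +0.150·(T−10) [T≤10 °C] = -1.1250
  Pd branch = 1.77·Pd^0.52·e^(0.02·RH+f) = 31.3 μm/a
  Sd branch = 0.102·Sd^0.62·e^(0.033·RH+0.04·T) = 67.66 μm/a
  r_corr = 31.3 + 67.66 = 98.96 μm/a
99 μm/a falls in (80, 200] for carbon steel → category C5

C5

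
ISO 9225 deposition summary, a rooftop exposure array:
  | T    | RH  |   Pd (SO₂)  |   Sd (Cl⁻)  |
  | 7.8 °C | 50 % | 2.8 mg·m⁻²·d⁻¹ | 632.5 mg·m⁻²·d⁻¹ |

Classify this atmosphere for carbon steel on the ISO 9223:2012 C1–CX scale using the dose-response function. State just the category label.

C3

carbon steel: f(T) = +0.150·(T−10) [T≤10 °C] = -0.3300
  sulphur-dioxide contribution → 5.908 μm/a
  chloride contribution → 39.57 μm/a
  ⇒ r_corr(carbon steel) = 45.48 μm/a
ISO 9223 Table 2 (carbon steel): 25 < 45.5 ≤ 50 μm/a ⇒ C3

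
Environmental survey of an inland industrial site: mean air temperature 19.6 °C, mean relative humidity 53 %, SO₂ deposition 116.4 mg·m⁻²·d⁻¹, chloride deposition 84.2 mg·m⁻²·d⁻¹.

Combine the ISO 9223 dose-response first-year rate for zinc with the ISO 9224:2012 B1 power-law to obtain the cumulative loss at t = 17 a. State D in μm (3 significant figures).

zinc: f(T) = -0.071·(T−10) [T>10 °C] = -0.6816
  SO₂ term: 0.0129·116.4^0.44·exp(0.046·53-0.6816) = 0.6059
  Sd branch = 0.0175·Sd^0.57·e^(0.008·RH+0.085·T) = 1.771 μm/a
  sum: 0.6059 + 1.771 → r_corr = 2.377 μm/a
Long-term exponent b (ISO 9224 Table 2, B1) = 0.813
  D(17) = 2.377 × 17^0.813 = 2.377 × 10.01 = 23.79 μm

D(17) = 23.8 μm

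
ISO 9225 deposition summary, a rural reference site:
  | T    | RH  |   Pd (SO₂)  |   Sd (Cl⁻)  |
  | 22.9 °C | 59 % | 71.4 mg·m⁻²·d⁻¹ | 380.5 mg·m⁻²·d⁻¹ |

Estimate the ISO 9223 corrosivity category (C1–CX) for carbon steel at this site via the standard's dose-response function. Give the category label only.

carbon steel: T>10 °C ⇒ hinge -0.054·(22.9−10) = -0.6966
  SO₂ term: 1.77·71.4^0.52·exp(0.02·59-0.6966) = 26.41
  Cl⁻ term: 0.102·380.5^0.62·exp(0.033·59+0.04·22.9) = 71.09
  sum: 26.41 + 71.09 → r_corr = 97.5 μm/a
97.5 μm/a falls in (80, 200] for carbon steel → category C5

C5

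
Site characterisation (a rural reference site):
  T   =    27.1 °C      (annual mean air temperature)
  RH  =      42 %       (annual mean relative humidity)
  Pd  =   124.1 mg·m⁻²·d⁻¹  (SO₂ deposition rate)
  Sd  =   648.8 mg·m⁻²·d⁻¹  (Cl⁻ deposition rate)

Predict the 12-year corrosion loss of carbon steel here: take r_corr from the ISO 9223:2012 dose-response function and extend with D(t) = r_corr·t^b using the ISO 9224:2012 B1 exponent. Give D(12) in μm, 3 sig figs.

carbon steel: f(T) = -0.054·(T−10) [T>10 °C] = -0.9234
  SO₂ term: 1.77·124.1^0.52·exp(0.02·42-0.9234) = 19.98
  Cl⁻ term: 0.102·648.8^0.62·exp(0.033·42+0.04·27.1) = 66.81
  sum: 19.98 + 66.81 → r_corr = 86.78 μm/a
ISO 9224: D(t) = r_corr · t^b with b = 0.523 (carbon steel, B1)
  D(12) = 86.78 × 12^0.523 = 86.78 × 3.668 = 318.3 μm

D(12) = 318 μm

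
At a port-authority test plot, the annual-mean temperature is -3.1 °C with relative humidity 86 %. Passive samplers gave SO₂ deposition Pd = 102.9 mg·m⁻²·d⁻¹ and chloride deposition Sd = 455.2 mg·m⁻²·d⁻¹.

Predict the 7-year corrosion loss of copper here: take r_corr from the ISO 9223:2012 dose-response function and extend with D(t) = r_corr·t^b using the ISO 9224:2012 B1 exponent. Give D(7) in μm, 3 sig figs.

copper: f(T) = +0.126·(T−10) [T≤10 °C] = -1.6506
  Pd branch = 0.0053·Pd^0.26·e^(0.059·RH+f) = 0.5423 μm/a
  Cl⁻ term: 0.01025·455.2^0.27·exp(0.036·86+0.049·-3.1) = 1.016
  sum: 0.5423 + 1.016 → r_corr = 1.559 μm/a
ISO 9224: D(t) = r_corr · t^b with b = 0.667 (copper, B1)
  D(7) = 1.559 × 7^0.667 = 1.559 × 3.662 = 5.707 μm

D(7) = 5.71 μm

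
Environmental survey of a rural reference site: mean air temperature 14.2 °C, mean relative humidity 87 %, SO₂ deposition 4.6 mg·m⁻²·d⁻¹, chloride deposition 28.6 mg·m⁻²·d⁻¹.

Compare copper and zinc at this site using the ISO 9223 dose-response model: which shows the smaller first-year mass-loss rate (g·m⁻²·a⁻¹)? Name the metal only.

copper: f(T) = -0.080·(T−10) [T>10 °C] = -0.3360
  sulphur-dioxide contribution → 0.9548 μm/a
  chloride contribution → 1.165 μm/a
  total first-year rate 2.12 μm/a
  mass loss = 2.12 μm/a × 8.96 g/cm³ = 18.99 g·m⁻²·a⁻¹
zinc: T>10 °C ⇒ hinge -0.071·(14.2−10) = -0.2982
  sulphur-dioxide contribution → 1.025 μm/a
  chloride contribution → 0.7937 μm/a
  total first-year rate 1.819 μm/a
  mass loss = 1.819 μm/a × 7.14 g/cm³ = 12.99 g·m⁻²·a⁻¹
Ordering by g·m⁻²·a⁻¹: copper (19) > zinc (13)

zinc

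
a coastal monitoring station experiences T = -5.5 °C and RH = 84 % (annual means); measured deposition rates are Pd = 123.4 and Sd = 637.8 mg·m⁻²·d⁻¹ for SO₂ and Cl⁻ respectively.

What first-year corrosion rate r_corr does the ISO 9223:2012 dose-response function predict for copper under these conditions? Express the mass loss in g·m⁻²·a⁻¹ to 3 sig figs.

r_corr = 11.6 g·m⁻²·a⁻¹

copper: T≤10 °C ⇒ hinge +0.126·(-5.5−10) = -1.9530
  sulphur-dioxide contribution → 0.3734 μm/a
  chloride contribution → 0.921 μm/a
  ⇒ r_corr(copper) = 1.294 μm/a
Convert to mass loss: 1.294 μm/a × 8.96 g/cm³ = 11.6 g·m⁻²·a⁻¹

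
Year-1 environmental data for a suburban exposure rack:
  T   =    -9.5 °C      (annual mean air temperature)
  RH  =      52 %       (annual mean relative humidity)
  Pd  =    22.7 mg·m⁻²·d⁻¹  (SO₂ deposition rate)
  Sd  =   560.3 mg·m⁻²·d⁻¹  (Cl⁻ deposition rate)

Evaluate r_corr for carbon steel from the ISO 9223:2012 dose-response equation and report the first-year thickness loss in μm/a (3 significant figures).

carbon steel: temperature factor f = +0.150·(-19.5) = -2.9250
  SO₂ term: 1.77·22.7^0.52·exp(0.02·52-2.9250) = 1.363
  Cl⁻ term: 0.102·560.3^0.62·exp(0.033·52+0.04·-9.5) = 19.63
  r_corr = 1.363 + 19.63 = 20.99 μm/a

r_corr = 21.0 μm/a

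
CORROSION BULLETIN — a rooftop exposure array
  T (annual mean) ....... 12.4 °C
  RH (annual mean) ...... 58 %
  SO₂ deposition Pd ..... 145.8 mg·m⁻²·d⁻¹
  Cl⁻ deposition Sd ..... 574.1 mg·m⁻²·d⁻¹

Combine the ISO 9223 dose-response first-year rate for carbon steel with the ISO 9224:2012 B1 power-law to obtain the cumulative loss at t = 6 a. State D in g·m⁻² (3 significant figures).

D(6) = 2.49e+03 g·m⁻²

carbon steel: T>10 °C ⇒ hinge -0.054·(12.4−10) = -0.1296
  sulphur-dioxide contribution → 66.16 μm/a
  chloride contribution → 58.32 μm/a
  ⇒ r_corr(carbon steel) = 124.5 μm/a
ISO 9224: D(t) = r_corr · t^b with b = 0.523 (carbon steel, B1)
  D(6) = 124.5 × 6^0.523 = 124.5 × 2.553 = 317.8 μm
  Mass loss = 317.8 μm × 7.85 g/cm³ = 2494 g·m⁻²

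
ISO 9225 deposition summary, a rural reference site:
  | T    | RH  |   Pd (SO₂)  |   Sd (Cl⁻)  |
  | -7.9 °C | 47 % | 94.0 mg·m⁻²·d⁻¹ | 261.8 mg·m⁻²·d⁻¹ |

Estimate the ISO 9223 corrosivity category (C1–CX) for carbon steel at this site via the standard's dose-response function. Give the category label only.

carbon steel: T≤10 °C ⇒ hinge +0.150·(-7.9−10) = -2.6850
  SO₂ term: 1.77·94.0^0.52·exp(0.02·47-2.6850) = 3.282
  Sd branch = 0.102·Sd^0.62·e^(0.033·RH+0.04·T) = 11.07 μm/a
  sum: 3.282 + 11.07 → r_corr = 14.35 μm/a
ISO 9223 Table 2 (carbon steel): 1.3 < 14.4 ≤ 25 μm/a ⇒ C2

C2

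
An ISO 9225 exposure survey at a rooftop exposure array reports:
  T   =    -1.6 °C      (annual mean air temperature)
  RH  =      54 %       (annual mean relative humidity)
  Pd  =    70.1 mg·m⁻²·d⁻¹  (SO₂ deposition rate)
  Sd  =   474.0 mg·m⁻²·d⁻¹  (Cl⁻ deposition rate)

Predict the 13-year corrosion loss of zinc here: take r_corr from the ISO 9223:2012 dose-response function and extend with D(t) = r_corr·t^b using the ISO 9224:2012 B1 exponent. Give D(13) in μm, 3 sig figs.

zinc: f(T) = +0.038·(T−10) [T≤10 °C] = -0.4408
  sulphur-dioxide contribution → 0.6457 μm/a
  chloride contribution → 0.7885 μm/a
  total first-year rate 1.434 μm/a
Power-law: D(13) = r_corr · 13^0.813
  D(13) = 1.434 × 13^0.813 = 1.434 × 8.047 = 11.54 μm

D(13) = 11.5 μm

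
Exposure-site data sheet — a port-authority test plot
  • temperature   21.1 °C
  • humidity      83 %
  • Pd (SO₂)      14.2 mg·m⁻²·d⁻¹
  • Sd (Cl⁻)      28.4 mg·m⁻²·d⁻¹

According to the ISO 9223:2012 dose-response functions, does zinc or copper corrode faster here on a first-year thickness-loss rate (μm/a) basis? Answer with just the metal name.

zinc

zinc: f(T) = -0.071·(T−10) [T>10 °C] = -0.7881
  sulphur-dioxide contribution → 0.858 μm/a
  chloride contribution → 1.376 μm/a
  total first-year rate 2.234 μm/a
copper: T>10 °C ⇒ hinge -0.080·(21.1−10) = -0.8880
  sulphur-dioxide contribution → 0.582 μm/a
  chloride contribution → 1.412 μm/a
  ⇒ r_corr(copper) = 1.994 μm/a
Ordering by μm/a: zinc (2.23) > copper (1.99)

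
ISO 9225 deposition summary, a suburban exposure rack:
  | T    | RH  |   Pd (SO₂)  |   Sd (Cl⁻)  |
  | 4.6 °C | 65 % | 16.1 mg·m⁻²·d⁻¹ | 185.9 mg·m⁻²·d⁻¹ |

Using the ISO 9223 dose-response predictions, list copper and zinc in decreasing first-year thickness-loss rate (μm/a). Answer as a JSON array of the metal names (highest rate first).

copper: temperature factor f = +0.126·(-5.4) = -0.6804
  sulphur-dioxide contribution → 0.2559 μm/a
  chloride contribution → 0.5465 μm/a
  total first-year rate 0.8024 μm/a
zinc: T≤10 °C ⇒ hinge +0.038·(4.6−10) = -0.2052
  sulphur-dioxide contribution → 0.7096 μm/a
  chloride contribution → 0.8554 μm/a
  ⇒ r_corr(zinc) = 1.565 μm/a
Ordering by μm/a: zinc (1.57) > copper (0.802)

["zinc", "copper"]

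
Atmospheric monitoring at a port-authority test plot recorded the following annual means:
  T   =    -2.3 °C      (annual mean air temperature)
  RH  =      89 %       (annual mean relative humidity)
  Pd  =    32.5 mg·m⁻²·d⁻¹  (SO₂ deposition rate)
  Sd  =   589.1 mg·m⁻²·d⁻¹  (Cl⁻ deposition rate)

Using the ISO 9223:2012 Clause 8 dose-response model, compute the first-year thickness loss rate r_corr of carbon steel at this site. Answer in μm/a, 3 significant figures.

r_corr = 102 μm/a

carbon steel: f(T) = +0.150·(T−10) [T≤10 °C] = -1.8450
  Pd branch = 1.77·Pd^0.52·e^(0.02·RH+f) = 10.14 μm/a
  Cl⁻ term: 0.102·589.1^0.62·exp(0.033·89+0.04·-2.3) = 91.56
  r_corr = 10.14 + 91.56 = 101.7 μm/a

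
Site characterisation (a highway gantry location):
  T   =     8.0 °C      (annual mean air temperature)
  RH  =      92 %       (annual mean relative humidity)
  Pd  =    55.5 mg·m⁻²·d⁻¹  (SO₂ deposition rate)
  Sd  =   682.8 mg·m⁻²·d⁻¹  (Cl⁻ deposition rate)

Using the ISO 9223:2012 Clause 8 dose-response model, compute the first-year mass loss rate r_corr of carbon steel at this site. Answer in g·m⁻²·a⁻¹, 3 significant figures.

r_corr = 1.84e+03 g·m⁻²·a⁻¹

carbon steel: T≤10 °C ⇒ hinge +0.150·(8.0−10) = -0.3000
  SO₂ term: 1.77·55.5^0.52·exp(0.02·92-0.3000) = 66.65
  Cl⁻ term: 0.102·682.8^0.62·exp(0.033·92+0.04·8.0) = 167.2
  r_corr = 66.65 + 167.2 = 233.9 μm/a
Convert to mass loss: 233.9 μm/a × 7.85 g/cm³ = 1836 g·m⁻²·a⁻¹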